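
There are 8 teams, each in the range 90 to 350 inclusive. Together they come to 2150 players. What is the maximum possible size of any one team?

350

Maximizing one value means minimizing the remaining 7.
The other 7 contribute at least 7 × 90 = 630, leaving at most 2150 − 630 = 1520.
But each team is capped at 350, so the maximum is 350.
Achievable: one at 350 and the other 7 totalling 1800, which fits since 7 × 90 ≤ 1800 ≤ 7 × 350.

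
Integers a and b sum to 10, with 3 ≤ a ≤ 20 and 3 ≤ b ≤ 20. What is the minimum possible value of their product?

21

ab = a(10 − a) is concave in a, so over [3, 7] it is minimized at an endpoint.
At the endpoint a = 3, b = 10 − 3 = 7, so ab = 3 × 7 = 21.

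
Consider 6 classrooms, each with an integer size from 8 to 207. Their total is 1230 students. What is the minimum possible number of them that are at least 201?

Each value short of 201 is at most 200, costing at least 207 − 200 = 7 against the maximum total of 1242.
We can afford to lose at most 1242 − 1230 = 12, so at most ⌊12/7⌋ = 1 fall short, and at least 5 are ≥ 201.
Exactly 5 works: 5 values at 207 and 1 at 200 total 1235; lower one of the high values by 5 (still ≥ 201) to hit 1230.

5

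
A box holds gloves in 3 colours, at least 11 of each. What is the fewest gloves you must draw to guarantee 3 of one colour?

You could draw 2 of every colour without reaching 3 of any — 6 in all.
One more forces 3 of some colour, so 6 + 1 = 7.

7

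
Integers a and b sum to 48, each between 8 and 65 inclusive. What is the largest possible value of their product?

576

With a + b fixed, ab peaks when the two are closest together.
Taking a = 24 and b = 24 (both in [8, 65]) gives ab = 576.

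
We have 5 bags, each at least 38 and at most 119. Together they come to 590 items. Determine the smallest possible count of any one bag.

To make one bag as small as possible, make the other 4 as large as possible.
The other 4 contribute at most 4 × 119 = 476, leaving at least 590 − 476 = 114.
Since 114 ≥ 38, this is achievable: one at 114 and 4 at 119.

114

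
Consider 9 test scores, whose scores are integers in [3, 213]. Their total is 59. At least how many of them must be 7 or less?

If only k of them are at most 7, the other 9 − k are at least 8, so the total is at least (9 − k)·8 + k·3.
This is ≤ 59, so (9 − k)·8 + 3k ≤ 59, which gives k ≥ 3.
Exactly 3 works: 3 values at 3 and 6 at 8 total 57; raise one of the low values by 2 (still ≤ 7) to hit 59.

3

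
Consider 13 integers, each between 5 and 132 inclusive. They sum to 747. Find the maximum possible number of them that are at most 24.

Suppose k of them are at most 24. Those contribute at most 24 each and the rest at most 132 each.
So the total is at most 24k + 132(13 − k) = 1716 − 108k. This must still be ≥ 747, so k ≤ 8.
k = 8 is achieved by 8 values at 24 and 5 at 132, total 852; lower one of the 132's by 105 (still > 24) to reach 747.

8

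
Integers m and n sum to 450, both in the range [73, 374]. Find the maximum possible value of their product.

50625

With m + n fixed, mn peaks when the two are closest together.
Taking m = 225 and n = 225 (both in [73, 374]) gives mn = 50625.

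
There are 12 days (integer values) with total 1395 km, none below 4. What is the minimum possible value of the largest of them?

117

Some value must be at least ⌈1395/12⌉ = 117, since 12 × 116 = 1392 < 1395.
Equality holds with 3 values of 117 and 9 values of 116.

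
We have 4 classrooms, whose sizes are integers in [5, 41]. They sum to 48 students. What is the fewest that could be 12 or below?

If only k of them are at most 12, the other 4 − k are at least 13, so the total is at least (4 − k)·13 + k·5.
This is ≤ 48, so (4 − k)·13 + 5k ≤ 48, which gives k ≥ 1.
Exactly 1 works: 1 value at 5 and 3 at 13 total 44; raise one of the low values by 4 (still ≤ 12) to hit 48.

1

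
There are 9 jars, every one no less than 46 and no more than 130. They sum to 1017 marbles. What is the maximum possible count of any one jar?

Maximizing one value means minimizing the remaining 8.
The other 8 contribute at least 8 × 46 = 368, leaving at most 1017 − 368 = 649.
But each jar is capped at 130, so the maximum is 130.
Achievable: one at 130 and the other 8 totalling 887, which fits since 8 × 46 ≤ 887 ≤ 8 × 130.

130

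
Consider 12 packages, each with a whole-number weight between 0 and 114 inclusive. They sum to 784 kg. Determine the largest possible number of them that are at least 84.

9

Suppose k of them are at least 84. Those contribute at least 84 each and the other 12 − k at least 0 each.
So the total is at least 84k + 0(12 − k) = 0 + 84k. This must be ≤ 784, giving k ≤ 9.
k = 9 is achieved by 9 values at 84 and 3 at 0, total 756; add 28 to one value (staying below 84) to reach 784.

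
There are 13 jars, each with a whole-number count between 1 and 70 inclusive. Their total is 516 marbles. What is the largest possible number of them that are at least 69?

If k of the values are ≥ 69, the total is ≥ 69k + 1(13 − k).
Setting 69k + 1(13 − k) ≤ 516 gives 68k ≤ 503, so k ≤ 7.
k = 7 is achieved by 7 values at 69 and 6 at 1, total 489; add 27 to one value (staying below 69) to reach 516.

7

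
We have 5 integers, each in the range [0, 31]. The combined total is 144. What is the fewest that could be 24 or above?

Each value short of 24 is at most 23, costing at least 31 − 23 = 8 against the maximum total of 155.
We can afford to lose at most 155 − 144 = 11, so at most ⌊11/8⌋ = 1 fall short, and at least 4 are ≥ 24.
Exactly 4 works: 4 values at 31 and 1 at 23 total 147; lower one of the high values by 3 (still ≥ 24) to hit 144.

4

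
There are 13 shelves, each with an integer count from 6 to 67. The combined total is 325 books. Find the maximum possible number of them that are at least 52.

Suppose k of them are at least 52. Those contribute at least 52 each and the other 13 − k at least 6 each.
So the total is at least 52k + 6(13 − k) = 78 + 46k. This must be ≤ 325, giving k ≤ 5.
k = 5 is achieved by 5 values at 52 and 8 at 6, total 308; add 17 to one value (staying below 52) to reach 325.

5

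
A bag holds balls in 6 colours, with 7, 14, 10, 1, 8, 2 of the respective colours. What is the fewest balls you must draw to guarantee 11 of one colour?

In the worst case you take as many as possible of each colour without reaching 11: 7 + 10 + 10 + 1 + 8 + 2 = 38.
The next one must give 11 of some colour, so 38 + 1 = 39.

39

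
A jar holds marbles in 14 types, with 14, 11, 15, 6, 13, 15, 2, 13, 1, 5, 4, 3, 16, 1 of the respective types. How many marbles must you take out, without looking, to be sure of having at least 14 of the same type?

112

In the worst case you take as many as possible of each type without reaching 14: 13 + 11 + 13 + 6 + 13 + 13 + 2 + 13 + 1 + 5 + 4 + 3 + 13 + 1 = 111.
The next one must give 14 of some type, so 111 + 1 = 112.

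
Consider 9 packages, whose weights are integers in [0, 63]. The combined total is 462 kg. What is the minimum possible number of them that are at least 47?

3

Each value short of 47 is at most 46, costing at least 63 − 46 = 17 against the maximum total of 567.
We can afford to lose at most 567 − 462 = 105, so at most ⌊105/17⌋ = 6 fall short, and at least 3 are ≥ 47.
Exactly 3 works: 3 values at 63 and 6 at 46 total 465; lower one of the high values by 3 (still ≥ 47) to hit 462.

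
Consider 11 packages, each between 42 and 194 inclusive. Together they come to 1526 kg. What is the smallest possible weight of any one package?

Minimizing one value means maximizing the remaining 10.
The other 10 can take up 10 × 194 = 1940 ≥ 1526 − 42, so one package can sit at its floor of 42.
Achievable: one at 42 and the other 10 totalling 1484, which fits since 10 × 42 ≤ 1484 ≤ 10 × 194.

42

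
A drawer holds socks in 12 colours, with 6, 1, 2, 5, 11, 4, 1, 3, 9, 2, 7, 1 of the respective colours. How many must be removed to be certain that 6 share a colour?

In the worst case you take as many as possible of each colour without reaching 6: 5 + 1 + 2 + 5 + 5 + 4 + 1 + 3 + 5 + 2 + 5 + 1 = 39.
The next one must give 6 of some colour, so 39 + 1 = 40.

40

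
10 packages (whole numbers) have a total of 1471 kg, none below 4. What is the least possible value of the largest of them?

The 10 values sum to 1471, so their maximum is at least ⌈1471/10⌉ = 148.
Equality holds with 1 value of 148 and 9 values of 147.

148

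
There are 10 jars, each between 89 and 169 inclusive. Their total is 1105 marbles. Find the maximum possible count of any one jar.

Maximizing one value means minimizing the remaining 9.
The other 9 contribute at least 9 × 89 = 801, leaving at most 1105 − 801 = 304.
But each jar is capped at 169, so the maximum is 169.
Achievable: one at 169 and the other 9 totalling 936, which fits since 9 × 89 ≤ 936 ≤ 9 × 169.

169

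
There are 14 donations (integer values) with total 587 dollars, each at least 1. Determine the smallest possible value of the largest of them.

42

The 14 values sum to 587, so their maximum is at least ⌈587/14⌉ = 42.
Taking 1 copy of 41 and 13 copies of 42 gives exactly 587, so 42 is attained.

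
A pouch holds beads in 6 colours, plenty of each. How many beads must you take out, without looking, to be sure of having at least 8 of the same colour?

In the worst case you draw 7 of each of the 6 colours: 6 × 7 = 42.
One more forces 8 of some colour, so 42 + 1 = 43.

43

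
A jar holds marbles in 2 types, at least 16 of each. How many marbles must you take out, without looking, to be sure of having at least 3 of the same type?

You could draw 2 of every type without reaching 3 of any — 4 in all.
One more forces 3 of some type, so 4 + 1 = 5.

5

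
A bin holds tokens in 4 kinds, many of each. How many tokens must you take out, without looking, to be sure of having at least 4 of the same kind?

13

In the worst case you draw 3 of each of the 4 kinds: 4 × 3 = 12.
One more forces 4 of some kind, so 12 + 1 = 13.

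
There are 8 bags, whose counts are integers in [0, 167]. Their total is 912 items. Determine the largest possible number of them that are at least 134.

6

With k values at 134 or above and the rest at least 0, the sum is at least 0 + 134k.
Since the sum is 912, we need 134k ≤ 912, i.e. k ≤ 6.
k = 6 is achieved by 6 values at 134 and 2 at 0, total 804; add 108 to one value (staying below 134) to reach 912.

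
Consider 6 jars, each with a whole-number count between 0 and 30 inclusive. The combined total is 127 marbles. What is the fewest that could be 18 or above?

2

Each value short of 18 is at most 17, costing at least 30 − 17 = 13 against the maximum total of 180.
We can afford to lose at most 180 − 127 = 53, so at most ⌊53/13⌋ = 4 fall short, and at least 2 are ≥ 18.
Exactly 2 works: 2 values at 30 and 4 at 17 total 128; lower one of the high values by 1 (still ≥ 18) to hit 127.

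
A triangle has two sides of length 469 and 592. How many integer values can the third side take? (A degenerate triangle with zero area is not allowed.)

The triangle inequality gives |469 − 592| < c < 469 + 592, i.e. 123 < c < 1061.
So c can be any integer from 124 to 1060: 937 values.

937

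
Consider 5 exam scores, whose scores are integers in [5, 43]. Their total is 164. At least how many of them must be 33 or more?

1

If only k of them are at least 33, the other 5 − k are at most 32, so the total is at most k·43 + (5 − k)·32.
This must reach 164, so k·43 + (5 − k)·32 ≥ 164, giving k ≥ 1.
Exactly 1 works: 1 value at 43 and 4 at 32 total 171; lower one of the high values by 7 (still ≥ 33) to hit 164.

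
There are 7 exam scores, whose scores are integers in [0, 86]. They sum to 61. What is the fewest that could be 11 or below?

2

Let j be the number exceeding 11. Then the total is ≥ 12·j + 0·(7 − j) = 0 + 12j.
So 12j ≤ 61 and j ≤ 5; hence at least 7 − 5 = 2 are ≤ 11.
Exactly 2 works: 2 values at 0 and 5 at 12 total 60; raise one of the low values by 1 (still ≤ 11) to hit 61.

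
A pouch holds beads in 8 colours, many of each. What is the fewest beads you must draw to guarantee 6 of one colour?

41

In the worst case you draw 5 of each of the 8 colours: 8 × 5 = 40.
One more forces 6 of some colour, so 40 + 1 = 41.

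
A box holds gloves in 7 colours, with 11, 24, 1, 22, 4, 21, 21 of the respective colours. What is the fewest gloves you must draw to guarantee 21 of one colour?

97

In the worst case you take as many as possible of each colour without reaching 21: 11 + 20 + 1 + 20 + 4 + 20 + 20 = 96.
The next one must give 21 of some colour, so 96 + 1 = 97.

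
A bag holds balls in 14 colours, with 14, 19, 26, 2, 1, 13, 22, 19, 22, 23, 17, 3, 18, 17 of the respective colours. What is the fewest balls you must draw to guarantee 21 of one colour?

204

In the worst case you take as many as possible of each colour without reaching 21: 14 + 19 + 20 + 2 + 1 + 13 + 20 + 19 + 20 + 20 + 17 + 3 + 18 + 17 = 203.
The next one must give 21 of some colour, so 203 + 1 = 204.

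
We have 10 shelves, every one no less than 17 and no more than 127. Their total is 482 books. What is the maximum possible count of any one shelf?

To make one shelf as large as possible, make the other 9 as small as possible.
The other 9 contribute at least 9 × 17 = 153, leaving at most 482 − 153 = 329.
But each shelf is capped at 127, so the maximum is 127.
Achievable: one at 127 and the other 9 totalling 355, which fits since 9 × 17 ≤ 355 ≤ 9 × 127.

127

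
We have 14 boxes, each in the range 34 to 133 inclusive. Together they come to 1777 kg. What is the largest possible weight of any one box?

To make one box as large as possible, make the other 13 as small as possible.
The other 13 contribute at least 13 × 34 = 442, leaving at most 1777 − 442 = 1335.
But each box is capped at 133, so the maximum is 133.
Achievable: one at 133 and the other 13 totalling 1644, which fits since 13 × 34 ≤ 1644 ≤ 13 × 133.

133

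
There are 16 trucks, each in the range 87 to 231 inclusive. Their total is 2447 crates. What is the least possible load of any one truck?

87

To make one truck as small as possible, make the other 15 as large as possible.
The other 15 can take up 15 × 231 = 3465 ≥ 2447 − 87, so one truck can sit at its floor of 87.
Achievable: one at 87 and the other 15 totalling 2360, which fits since 15 × 87 ≤ 2360 ≤ 15 × 231.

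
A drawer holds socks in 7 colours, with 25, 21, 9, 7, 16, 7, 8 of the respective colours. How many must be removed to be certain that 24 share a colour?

92

In the worst case you take as many as possible of each colour without reaching 24: 23 + 21 + 9 + 7 + 16 + 7 + 8 = 91.
The next one must give 24 of some colour, so 91 + 1 = 92.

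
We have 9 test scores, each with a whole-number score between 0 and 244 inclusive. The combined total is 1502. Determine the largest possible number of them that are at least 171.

Suppose k of them are at least 171. Those contribute at least 171 each and the other 9 − k at least 0 each.
So the total is at least 171k + 0(9 − k) = 0 + 171k. This must be ≤ 1502, giving k ≤ 8.
k = 8 is achieved by 8 values at 171 and 1 at 0, total 1368; add 134 to one value (staying below 171) to reach 1502.

8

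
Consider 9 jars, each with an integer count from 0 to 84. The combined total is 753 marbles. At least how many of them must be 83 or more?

If only k of them are at least 83, the other 9 − k are at most 82, so the total is at most k·84 + (9 − k)·82.
This must reach 753, so k·84 + (9 − k)·82 ≥ 753, giving k ≥ 8.
Exactly 8 works: 8 values at 84 and 1 at 82 total 754; lower one of the high values by 1 (still ≥ 83) to hit 753.

8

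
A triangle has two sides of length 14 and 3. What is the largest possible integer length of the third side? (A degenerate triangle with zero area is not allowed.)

16

The third side must be less than 14 + 3 = 17.
The largest integer below 17 is 16.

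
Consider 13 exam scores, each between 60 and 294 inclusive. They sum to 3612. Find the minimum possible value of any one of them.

84

To make one score as small as possible, make the other 12 as large as possible.
The other 12 contribute at most 12 × 294 = 3528, leaving at least 3612 − 3528 = 84.
Since 84 ≥ 60, this is achievable: one at 84 and 12 at 294.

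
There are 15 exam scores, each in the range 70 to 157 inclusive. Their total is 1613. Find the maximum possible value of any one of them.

157

To make one score as large as possible, make the other 14 as small as possible.
The other 14 contribute at least 14 × 70 = 980, leaving at most 1613 − 980 = 633.
But each score is capped at 157, so the maximum is 157.
Achievable: one at 157 and the other 14 totalling 1456, which fits since 14 × 70 ≤ 1456 ≤ 14 × 157.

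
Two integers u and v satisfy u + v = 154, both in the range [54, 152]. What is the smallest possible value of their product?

5400

For a fixed sum, uv is smallest when u and v are as far apart as possible.
At the endpoint u = 54, v = 154 − 54 = 100, so uv = 54 × 100 = 5400.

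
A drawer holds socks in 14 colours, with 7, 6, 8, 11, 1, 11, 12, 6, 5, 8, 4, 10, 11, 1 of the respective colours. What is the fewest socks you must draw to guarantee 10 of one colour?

In the worst case you take as many as possible of each colour without reaching 10: 7 + 6 + 8 + 9 + 1 + 9 + 9 + 6 + 5 + 8 + 4 + 9 + 9 + 1 = 91.
The next one must give 10 of some colour, so 91 + 1 = 92.

92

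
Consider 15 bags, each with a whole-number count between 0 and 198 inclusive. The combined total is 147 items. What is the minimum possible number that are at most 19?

8

Let j be the number exceeding 19. Then the total is ≥ 20·j + 0·(15 − j) = 0 + 20j.
So 20j ≤ 147 and j ≤ 7; hence at least 15 − 7 = 8 are ≤ 19.
Exactly 8 works: 8 values at 0 and 7 at 20 total 140; raise one of the low values by 7 (still ≤ 19) to hit 147.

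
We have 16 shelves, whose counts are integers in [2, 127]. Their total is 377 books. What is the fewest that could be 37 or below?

Each value above 37 is at least 38, contributing at least 38 − 2 = 36 above the floor 2.
The sum exceeds the floor total 32 by 345, so at most ⌊345/36⌋ = 9 exceed 37, and at least 7 are ≤ 37.
Exactly 7 works: 7 values at 2 and 9 at 38 total 356; raise one of the low values by 21 (still ≤ 37) to hit 377.

7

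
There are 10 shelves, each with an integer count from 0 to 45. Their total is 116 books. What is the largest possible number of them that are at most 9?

Suppose k of them are at most 9. Those contribute at most 9 each and the rest at most 45 each.
So the total is at most 9k + 45(10 − k) = 450 − 36k. This must still be ≥ 116, so k ≤ 9.
k = 9 is achieved by 9 values at 9 and 1 at 45, total 126; lower one of the 45's by 10 (still > 9) to reach 116.

9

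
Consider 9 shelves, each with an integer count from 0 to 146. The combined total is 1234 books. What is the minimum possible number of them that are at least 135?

Suppose at most 9 − j of them reach 135; then j values are ≤ 134 and the rest ≤ 146.
The total is then ≤ 134·j + 146·(9 − j) = 1314 − 12j. For this to be ≥ 1234 we need j ≤ 6, so at least 9 − 6 = 3 must reach 135.
Exactly 3 works: 3 values at 146 and 6 at 134 total 1242; lower one of the high values by 8 (still ≥ 135) to hit 1234.

3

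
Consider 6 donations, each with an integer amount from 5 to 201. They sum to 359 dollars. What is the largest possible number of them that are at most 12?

4

Each value at 12 or below falls at least 201 − 12 = 189 short of the ceiling 201.
The ceiling total is 6 × 201 = 1206, and we need 359, so at most ⌊(1206 − 359)/189⌋ = 4 can be that low.
k = 4 is achieved by 4 values at 12 and 2 at 201, total 450; lower one of the 201's by 91 (still > 12) to reach 359.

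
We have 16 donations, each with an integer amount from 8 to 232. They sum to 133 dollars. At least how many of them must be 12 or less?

15

Each value above 12 is at least 13, contributing at least 13 − 8 = 5 above the floor 8.
The sum exceeds the floor total 128 by 5, so at most ⌊5/5⌋ = 1 exceed 12, and at least 15 are ≤ 12.
Exactly 15 works: 15 values at 8 and 1 at 13 total 133.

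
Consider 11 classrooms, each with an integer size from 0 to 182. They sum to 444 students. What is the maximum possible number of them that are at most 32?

Each value at 32 or below falls at least 182 − 32 = 150 short of the ceiling 182.
The ceiling total is 11 × 182 = 2002, and we need 444, so at most ⌊(2002 − 444)/150⌋ = 10 can be that low.
k = 10 is achieved by 10 values at 32 and 1 at 182, total 502; lower one of the 182's by 58 (still > 32) to reach 444.

10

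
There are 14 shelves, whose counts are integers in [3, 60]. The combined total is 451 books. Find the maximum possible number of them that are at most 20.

9

Each value at 20 or below falls at least 60 − 20 = 40 short of the ceiling 60.
The ceiling total is 14 × 60 = 840, and we need 451, so at most ⌊(840 − 451)/40⌋ = 9 can be that low.
k = 9 is achieved by 9 values at 20 and 5 at 60, total 480; lower one of the 60's by 29 (still > 20) to reach 451.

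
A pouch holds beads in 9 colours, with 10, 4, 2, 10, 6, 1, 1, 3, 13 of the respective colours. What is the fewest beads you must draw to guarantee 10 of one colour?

45

In the worst case you take as many as possible of each colour without reaching 10: 9 + 4 + 2 + 9 + 6 + 1 + 1 + 3 + 9 = 44.
The next one must give 10 of some colour, so 44 + 1 = 45.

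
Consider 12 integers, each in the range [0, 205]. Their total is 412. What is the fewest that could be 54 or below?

Each value above 54 is at least 55, contributing at least 55 − 0 = 55 above the floor 0.
The sum exceeds the floor total 0 by 412, so at most ⌊412/55⌋ = 7 exceed 54, and at least 5 are ≤ 54.
Exactly 5 works: 5 values at 0 and 7 at 55 total 385; raise one of the low values by 27 (still ≤ 54) to hit 412.

5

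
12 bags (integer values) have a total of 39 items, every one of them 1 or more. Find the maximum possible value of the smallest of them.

The average is 39/12 < 4, so some value is ≤ 3.
Taking 9 copies of 3 and 3 copies of 4 gives exactly 39, so 3 is attained.

3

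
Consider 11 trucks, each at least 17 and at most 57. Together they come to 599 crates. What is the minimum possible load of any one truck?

29

Minimizing one value means maximizing the remaining 10.
The other 10 contribute at most 10 × 57 = 570, leaving at least 599 − 570 = 29.
Since 29 ≥ 17, this is achievable: one at 29 and 10 at 57.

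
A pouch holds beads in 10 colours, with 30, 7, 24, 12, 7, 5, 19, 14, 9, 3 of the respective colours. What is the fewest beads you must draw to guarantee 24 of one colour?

In the worst case you take as many as possible of each colour without reaching 24: 23 + 7 + 23 + 12 + 7 + 5 + 19 + 14 + 9 + 3 = 122.
The next one must give 24 of some colour, so 122 + 1 = 123.

123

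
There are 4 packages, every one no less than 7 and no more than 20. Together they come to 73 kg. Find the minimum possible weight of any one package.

Minimizing one value means maximizing the remaining 3.
The other 3 contribute at most 3 × 20 = 60, leaving at least 73 − 60 = 13.
Since 13 ≥ 7, this is achievable: one at 13 and 3 at 20.

13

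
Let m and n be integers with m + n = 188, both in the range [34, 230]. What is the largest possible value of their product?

For a fixed sum, the product mn is largest when m and n are as close as possible.
Taking m = 94 and n = 94 (both in [34, 230]) gives mn = 8836.

8836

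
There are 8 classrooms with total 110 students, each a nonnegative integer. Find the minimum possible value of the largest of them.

If every one of the 8 were at most 13, the total would be at most 8 × 13 = 104 < 110.
Equality holds with 6 values of 14 and 2 values of 13.

14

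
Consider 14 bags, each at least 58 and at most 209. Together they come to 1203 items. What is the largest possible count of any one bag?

209

Maximizing one value means minimizing the remaining 13.
The other 13 contribute at least 13 × 58 = 754, leaving at most 1203 − 754 = 449.
But each bag is capped at 209, so the maximum is 209.
Achievable: one at 209 and the other 13 totalling 994, which fits since 13 × 58 ≤ 994 ≤ 13 × 209.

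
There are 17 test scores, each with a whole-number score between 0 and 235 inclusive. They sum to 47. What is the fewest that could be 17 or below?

Let j be the number exceeding 17. Then the total is ≥ 18·j + 0·(17 − j) = 0 + 18j.
So 18j ≤ 47 and j ≤ 2; hence at least 17 − 2 = 15 are ≤ 17.
Exactly 15 works: 15 values at 0 and 2 at 18 total 36; raise one of the low values by 11 (still ≤ 17) to hit 47.

15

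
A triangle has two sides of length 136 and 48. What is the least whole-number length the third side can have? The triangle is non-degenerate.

89

The third side must exceed |136 − 48| = 88.
The smallest integer above 88 is 89.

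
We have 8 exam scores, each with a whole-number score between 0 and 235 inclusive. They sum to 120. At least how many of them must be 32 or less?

5

Each value above 32 is at least 33, contributing at least 33 − 0 = 33 above the floor 0.
The sum exceeds the floor total 0 by 120, so at most ⌊120/33⌋ = 3 exceed 32, and at least 5 are ≤ 32.
Exactly 5 works: 5 values at 0 and 3 at 33 total 99; raise one of the low values by 21 (still ≤ 32) to hit 120.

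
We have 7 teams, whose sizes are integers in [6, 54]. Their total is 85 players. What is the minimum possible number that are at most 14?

3

If only k of them are at most 14, the other 7 − k are at least 15, so the total is at least (7 − k)·15 + k·6.
This is ≤ 85, so (7 − k)·15 + 6k ≤ 85, which gives k ≥ 3.
Exactly 3 works: 3 values at 6 and 4 at 15 total 78; raise one of the low values by 7 (still ≤ 14) to hit 85.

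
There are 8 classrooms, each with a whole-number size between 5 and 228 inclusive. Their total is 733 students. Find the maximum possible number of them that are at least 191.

3

Suppose k of them are at least 191. Those contribute at least 191 each and the other 8 − k at least 5 each.
So the total is at least 191k + 5(8 − k) = 40 + 186k. This must be ≤ 733, giving k ≤ 3.
k = 3 is achieved by 3 values at 191 and 5 at 5, total 598; add 135 to one value (staying below 191) to reach 733.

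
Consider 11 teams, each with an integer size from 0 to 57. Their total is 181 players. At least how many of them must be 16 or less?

1

Let j be the number exceeding 16. Then the total is ≥ 17·j + 0·(11 − j) = 0 + 17j.
So 17j ≤ 181 and j ≤ 10; hence at least 11 − 10 = 1 are ≤ 16.
Exactly 1 works: 1 value at 0 and 10 at 17 total 170; raise one of the low values by 11 (still ≤ 16) to hit 181.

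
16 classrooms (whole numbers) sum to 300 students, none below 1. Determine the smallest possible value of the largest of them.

19

The 16 values sum to 300, so their maximum is at least ⌈300/16⌉ = 19.
Equality holds with 12 values of 19 and 4 values of 18.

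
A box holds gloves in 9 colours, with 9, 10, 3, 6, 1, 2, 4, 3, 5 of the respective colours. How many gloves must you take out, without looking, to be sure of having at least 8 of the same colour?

39

In the worst case you take as many as possible of each colour without reaching 8: 7 + 7 + 3 + 6 + 1 + 2 + 4 + 3 + 5 = 38.
The next one must give 8 of some colour, so 38 + 1 = 39.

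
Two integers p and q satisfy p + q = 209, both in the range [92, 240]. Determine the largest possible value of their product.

10920

pq = p(209 − p) is maximized when p is as near 209/2 as the bounds allow.
Taking p = 104 and q = 105 (both in [92, 240]) gives pq = 10920.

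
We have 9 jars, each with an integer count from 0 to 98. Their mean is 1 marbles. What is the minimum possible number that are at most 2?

The total is 9 × 1 = 9.
Each value above 2 is at least 3, contributing at least 3 − 0 = 3 above the floor 0.
The sum exceeds the floor total 0 by 9, so at most ⌊9/3⌋ = 3 exceed 2, and at least 6 are ≤ 2.
Exactly 6 works: 6 values at 0 and 3 at 3 total 9.

6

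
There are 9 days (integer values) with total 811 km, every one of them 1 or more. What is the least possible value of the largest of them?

If every one of the 9 were at most 90, the total would be at most 9 × 90 = 810 < 811.
Achievable: 1 of them at 91 and 8 at 90 total 811.

91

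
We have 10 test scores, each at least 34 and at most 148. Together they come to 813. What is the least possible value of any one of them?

Minimizing one value means maximizing the remaining 9.
The other 9 can take up 9 × 148 = 1332 ≥ 813 − 34, so one score can sit at its floor of 34.
Achievable: one at 34 and the other 9 totalling 779, which fits since 9 × 34 ≤ 779 ≤ 9 × 148.

34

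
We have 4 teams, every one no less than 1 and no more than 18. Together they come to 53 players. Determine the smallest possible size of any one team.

Minimizing one value means maximizing the remaining 3.
The other 3 can take up 3 × 18 = 54 ≥ 53 − 1, so one team can sit at its floor of 1.
Achievable: one at 1 and the other 3 totalling 52, which fits since 3 × 1 ≤ 52 ≤ 3 × 18.

1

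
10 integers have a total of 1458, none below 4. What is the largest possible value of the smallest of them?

145

If every one of the 10 were at least 146, the total would be at least 10 × 146 = 1460 > 1458.
Achievable: 2 of them at 145 and 8 at 146 total 1458.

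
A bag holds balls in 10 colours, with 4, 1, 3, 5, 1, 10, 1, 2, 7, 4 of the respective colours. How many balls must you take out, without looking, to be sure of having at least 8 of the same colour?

In the worst case you take as many as possible of each colour without reaching 8: 4 + 1 + 3 + 5 + 1 + 7 + 1 + 2 + 7 + 4 = 35.
The next one must give 8 of some colour, so 35 + 1 = 36.

36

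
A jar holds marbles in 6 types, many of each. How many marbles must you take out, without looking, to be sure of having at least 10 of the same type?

In the worst case you draw 9 of each of the 6 types: 6 × 9 = 54.
One more forces 10 of some type, so 54 + 1 = 55.

55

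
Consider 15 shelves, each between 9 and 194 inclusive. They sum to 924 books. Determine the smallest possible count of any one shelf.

9

To make one shelf as small as possible, make the other 14 as large as possible.
The other 14 can take up 14 × 194 = 2716 ≥ 924 − 9, so one shelf can sit at its floor of 9.
Achievable: one at 9 and the other 14 totalling 915, which fits since 14 × 9 ≤ 915 ≤ 14 × 194.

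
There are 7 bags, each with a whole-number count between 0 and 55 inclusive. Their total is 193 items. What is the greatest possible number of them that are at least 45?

With k values at 45 or above and the rest at least 0, the sum is at least 0 + 45k.
Since the sum is 193, we need 45k ≤ 193, i.e. k ≤ 4.
k = 4 is achieved by 4 values at 45 and 3 at 0, total 180; add 13 to one value (staying below 45) to reach 193.

4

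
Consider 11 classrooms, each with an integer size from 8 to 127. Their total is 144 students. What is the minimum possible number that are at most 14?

3

Let j be the number exceeding 14. Then the total is ≥ 15·j + 8·(11 − j) = 88 + 7j.
So 7j ≤ 56 and j ≤ 8; hence at least 11 − 8 = 3 are ≤ 14.
Exactly 3 works: 3 values at 8 and 8 at 15 total 144.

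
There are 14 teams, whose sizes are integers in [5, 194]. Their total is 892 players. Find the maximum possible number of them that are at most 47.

12

Suppose k of them are at most 47. Those contribute at most 47 each and the rest at most 194 each.
So the total is at most 47k + 194(14 − k) = 2716 − 147k. This must still be ≥ 892, so k ≤ 12.
k = 12 is achieved by 12 values at 47 and 2 at 194, total 952; lower one of the 194's by 60 (still > 47) to reach 892.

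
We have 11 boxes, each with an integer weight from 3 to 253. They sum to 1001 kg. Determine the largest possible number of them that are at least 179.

5

If k of the values are ≥ 179, the total is ≥ 179k + 3(11 − k).
Setting 179k + 3(11 − k) ≤ 1001 gives 176k ≤ 968, so k ≤ 5.
k = 5 is achieved by 5 values at 179 and 6 at 3, total 913; add 88 to one value (staying below 179) to reach 1001.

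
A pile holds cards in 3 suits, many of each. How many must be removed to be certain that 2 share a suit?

4

You could draw 1 of every suit without reaching 2 of any — 3 in all.
One more forces 2 of some suit, so 3 + 1 = 4.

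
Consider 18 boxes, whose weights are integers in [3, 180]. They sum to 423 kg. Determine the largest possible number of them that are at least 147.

2

With k values at 147 or above and the rest at least 3, the sum is at least 54 + 144k.
Since the sum is 423, we need 144k ≤ 369, i.e. k ≤ 2.
k = 2 is achieved by 2 values at 147 and 16 at 3, total 342; add 81 to one value (staying below 147) to reach 423.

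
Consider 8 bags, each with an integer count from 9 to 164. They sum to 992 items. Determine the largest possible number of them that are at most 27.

2

Each value at 27 or below falls at least 164 − 27 = 137 short of the ceiling 164.
The ceiling total is 8 × 164 = 1312, and we need 992, so at most ⌊(1312 − 992)/137⌋ = 2 can be that low.
k = 2 is achieved by 2 values at 27 and 6 at 164, total 1038; lower one of the 164's by 46 (still > 27) to reach 992.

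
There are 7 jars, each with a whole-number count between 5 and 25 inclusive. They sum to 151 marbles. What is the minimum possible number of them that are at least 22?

Suppose at most 7 − j of them reach 22; then j values are ≤ 21 and the rest ≤ 25.
The total is then ≤ 21·j + 25·(7 − j) = 175 − 4j. For this to be ≥ 151 we need j ≤ 6, so at least 7 − 6 = 1 must reach 22.
Exactly 1 works: 1 value at 25 and 6 at 21 total 151.

1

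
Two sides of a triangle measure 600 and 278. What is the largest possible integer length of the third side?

The third side must be less than 600 + 278 = 878.
The largest integer below 878 is 877.

877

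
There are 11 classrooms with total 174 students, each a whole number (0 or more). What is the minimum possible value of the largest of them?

Some value must be at least ⌈174/11⌉ = 16, since 11 × 15 = 165 < 174.
Equality holds with 9 values of 16 and 2 values of 15.

16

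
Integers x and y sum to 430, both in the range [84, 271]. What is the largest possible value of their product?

46225

For a fixed sum, the product xy is largest when x and y are as close as possible.
Taking x = 215 and y = 215 (both in [84, 271]) gives xy = 46225.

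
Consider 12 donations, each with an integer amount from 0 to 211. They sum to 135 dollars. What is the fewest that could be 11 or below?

If only k of them are at most 11, the other 12 − k are at least 12, so the total is at least (12 − k)·12 + k·0.
This is ≤ 135, so (12 − k)·12 + 0k ≤ 135, which gives k ≥ 1.
Exactly 1 works: 1 value at 0 and 11 at 12 total 132; raise one of the low values by 3 (still ≤ 11) to hit 135.

1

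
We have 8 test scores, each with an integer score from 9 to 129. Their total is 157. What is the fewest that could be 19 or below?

Let j be the number exceeding 19. Then the total is ≥ 20·j + 9·(8 − j) = 72 + 11j.
So 11j ≤ 85 and j ≤ 7; hence at least 8 − 7 = 1 are ≤ 19.
Exactly 1 works: 1 value at 9 and 7 at 20 total 149; raise one of the low values by 8 (still ≤ 19) to hit 157.

1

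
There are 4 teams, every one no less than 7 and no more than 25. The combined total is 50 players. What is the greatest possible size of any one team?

25

Maximizing one value means minimizing the remaining 3.
The other 3 contribute at least 3 × 7 = 21, leaving at most 50 − 21 = 29.
But each team is capped at 25, so the maximum is 25.
Achievable: one at 25 and the other 3 totalling 25, which fits since 3 × 7 ≤ 25 ≤ 3 × 25.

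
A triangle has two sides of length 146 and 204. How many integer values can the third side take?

The triangle inequality gives |146 − 204| < c < 146 + 204, i.e. 58 < c < 350.
So c can be any integer from 59 to 349: 291 values.

291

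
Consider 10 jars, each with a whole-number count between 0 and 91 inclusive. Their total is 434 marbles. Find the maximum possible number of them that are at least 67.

6

With k values at 67 or above and the rest at least 0, the sum is at least 0 + 67k.
Since the sum is 434, we need 67k ≤ 434, i.e. k ≤ 6.
k = 6 is achieved by 6 values at 67 and 4 at 0, total 402; add 32 to one value (staying below 67) to reach 434.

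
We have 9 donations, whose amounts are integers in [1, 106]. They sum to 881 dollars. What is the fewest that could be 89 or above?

5

Suppose at most 9 − j of them reach 89; then j values are ≤ 88 and the rest ≤ 106.
The total is then ≤ 88·j + 106·(9 − j) = 954 − 18j. For this to be ≥ 881 we need j ≤ 4, so at least 9 − 4 = 5 must reach 89.
Exactly 5 works: 5 values at 106 and 4 at 88 total 882; lower one of the high values by 1 (still ≥ 89) to hit 881.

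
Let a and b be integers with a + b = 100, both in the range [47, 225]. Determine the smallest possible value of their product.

2491

For a fixed sum, ab is smallest when a and b are as far apart as possible.
At the endpoint a = 47, b = 100 − 47 = 53, so ab = 47 × 53 = 2491.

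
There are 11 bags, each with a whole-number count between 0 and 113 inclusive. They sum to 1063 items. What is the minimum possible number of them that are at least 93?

3

Suppose at most 11 − j of them reach 93; then j values are ≤ 92 and the rest ≤ 113.
The total is then ≤ 92·j + 113·(11 − j) = 1243 − 21j. For this to be ≥ 1063 we need j ≤ 8, so at least 11 − 8 = 3 must reach 93.
Exactly 3 works: 3 values at 113 and 8 at 92 total 1075; lower one of the high values by 12 (still ≥ 93) to hit 1063.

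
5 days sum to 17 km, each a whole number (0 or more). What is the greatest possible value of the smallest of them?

The 5 values sum to 17, so their minimum is at most ⌊17/5⌋ = 3.
Achievable: 3 of them at 3 and 2 at 4 total 17.

3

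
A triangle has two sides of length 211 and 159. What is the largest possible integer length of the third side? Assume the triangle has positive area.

The third side must be less than 211 + 159 = 370.
The largest integer below 370 is 369.

369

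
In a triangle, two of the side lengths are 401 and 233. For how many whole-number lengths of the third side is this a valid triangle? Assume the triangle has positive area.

The triangle inequality gives |401 − 233| < c < 401 + 233, i.e. 168 < c < 634.
So c can be any integer from 169 to 633: 465 values.

465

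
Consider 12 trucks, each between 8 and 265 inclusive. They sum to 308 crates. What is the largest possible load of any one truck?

To make one truck as large as possible, make the other 11 as small as possible.
The other 11 contribute at least 11 × 8 = 88, leaving at most 308 − 88 = 220.
Since 220 ≤ 265, this is achievable: one at 220 and 11 at 8.

220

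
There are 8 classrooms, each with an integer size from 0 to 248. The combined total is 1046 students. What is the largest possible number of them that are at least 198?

5

With k values at 198 or above and the rest at least 0, the sum is at least 0 + 198k.
Since the sum is 1046, we need 198k ≤ 1046, i.e. k ≤ 5.
k = 5 is achieved by 5 values at 198 and 3 at 0, total 990; add 56 to one value (staying below 198) to reach 1046.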